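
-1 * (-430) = 430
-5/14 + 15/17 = 125/238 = 0.53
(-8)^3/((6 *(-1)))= 256/3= 85.33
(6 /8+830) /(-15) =-3323 /60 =-55.38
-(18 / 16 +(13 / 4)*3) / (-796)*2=87 / 3184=0.03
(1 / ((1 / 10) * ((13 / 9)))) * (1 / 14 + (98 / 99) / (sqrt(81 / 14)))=3.34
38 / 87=0.44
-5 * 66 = -330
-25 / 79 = -0.32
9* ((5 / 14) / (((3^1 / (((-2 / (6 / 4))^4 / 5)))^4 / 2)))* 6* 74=635655159808 / 112997642625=5.63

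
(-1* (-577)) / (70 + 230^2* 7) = 577 / 370370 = 0.00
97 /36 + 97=99.69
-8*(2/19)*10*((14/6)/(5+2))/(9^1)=-160/513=-0.31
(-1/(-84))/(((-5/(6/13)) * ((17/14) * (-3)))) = 1/3315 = 0.00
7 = 7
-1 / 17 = -0.06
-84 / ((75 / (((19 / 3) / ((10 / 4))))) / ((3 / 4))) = -266 / 125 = -2.13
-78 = -78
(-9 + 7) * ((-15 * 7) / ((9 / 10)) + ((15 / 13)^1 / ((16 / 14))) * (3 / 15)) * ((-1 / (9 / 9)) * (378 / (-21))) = 109011 / 26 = 4192.73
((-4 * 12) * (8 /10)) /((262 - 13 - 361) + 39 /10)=384 /1081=0.36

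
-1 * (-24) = 24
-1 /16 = -0.06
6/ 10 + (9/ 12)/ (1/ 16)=63/ 5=12.60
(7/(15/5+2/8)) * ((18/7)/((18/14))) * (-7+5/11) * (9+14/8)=-303.10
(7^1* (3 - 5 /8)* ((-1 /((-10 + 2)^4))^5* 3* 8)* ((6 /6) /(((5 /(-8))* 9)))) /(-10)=-133 /21617278211378380800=-0.00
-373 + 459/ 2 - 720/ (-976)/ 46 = -143.48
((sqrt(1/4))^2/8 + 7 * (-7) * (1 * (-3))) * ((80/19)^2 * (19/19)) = 941000/361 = 2606.65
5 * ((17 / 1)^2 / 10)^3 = 24137569 / 200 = 120687.84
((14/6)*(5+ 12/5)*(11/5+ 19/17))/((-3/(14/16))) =-85211/5100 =-16.71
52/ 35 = 1.49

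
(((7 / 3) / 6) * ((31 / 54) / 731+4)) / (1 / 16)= 4421956 / 177633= 24.89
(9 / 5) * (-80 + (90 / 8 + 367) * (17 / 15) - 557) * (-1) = 37497 / 100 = 374.97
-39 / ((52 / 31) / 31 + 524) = -12493 / 167872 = -0.07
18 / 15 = 6 / 5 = 1.20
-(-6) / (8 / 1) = 3 / 4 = 0.75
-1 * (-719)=719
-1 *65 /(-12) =65 /12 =5.42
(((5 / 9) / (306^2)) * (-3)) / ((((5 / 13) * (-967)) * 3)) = 13 / 814914108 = 0.00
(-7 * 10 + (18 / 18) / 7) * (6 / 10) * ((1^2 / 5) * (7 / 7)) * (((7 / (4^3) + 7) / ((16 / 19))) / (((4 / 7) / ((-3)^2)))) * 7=-159795909 / 20480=-7802.53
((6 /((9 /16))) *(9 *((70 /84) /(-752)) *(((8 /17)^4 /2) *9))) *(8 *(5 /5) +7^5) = -1549670400 /3925487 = -394.77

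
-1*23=-23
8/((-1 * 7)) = -8/7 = -1.14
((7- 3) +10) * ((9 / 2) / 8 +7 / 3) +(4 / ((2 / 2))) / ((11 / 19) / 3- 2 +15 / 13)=99949 / 2904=34.42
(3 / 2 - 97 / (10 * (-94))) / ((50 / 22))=0.71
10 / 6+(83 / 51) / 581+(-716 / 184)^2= 12699773 / 755412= 16.81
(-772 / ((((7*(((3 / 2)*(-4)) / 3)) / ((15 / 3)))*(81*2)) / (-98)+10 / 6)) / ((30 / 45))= -121590 / 661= -183.95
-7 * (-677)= 4739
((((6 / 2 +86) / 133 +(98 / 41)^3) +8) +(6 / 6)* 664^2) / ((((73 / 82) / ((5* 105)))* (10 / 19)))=60625121132655 / 122713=494039923.50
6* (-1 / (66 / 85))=-85 / 11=-7.73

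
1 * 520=520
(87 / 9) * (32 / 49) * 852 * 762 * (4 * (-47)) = -37755405312 / 49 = -770518475.76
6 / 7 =0.86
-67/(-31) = 67/31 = 2.16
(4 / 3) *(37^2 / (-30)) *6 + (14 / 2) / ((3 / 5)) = -1767 / 5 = -353.40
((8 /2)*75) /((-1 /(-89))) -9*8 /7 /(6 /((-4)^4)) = 183828 /7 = 26261.14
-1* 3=-3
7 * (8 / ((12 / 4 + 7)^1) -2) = -42 / 5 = -8.40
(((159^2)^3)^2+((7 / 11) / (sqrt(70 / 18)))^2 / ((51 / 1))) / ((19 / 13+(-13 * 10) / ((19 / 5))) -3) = -331616968974974558536539796989591 / 45408275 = -7303007413846365195254385.00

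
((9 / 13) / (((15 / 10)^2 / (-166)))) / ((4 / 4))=-664 / 13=-51.08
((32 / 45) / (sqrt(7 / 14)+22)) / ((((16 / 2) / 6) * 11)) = 0.00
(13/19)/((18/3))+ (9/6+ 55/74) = 9943/4218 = 2.36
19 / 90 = 0.21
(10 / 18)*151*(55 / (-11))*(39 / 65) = -755 / 3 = -251.67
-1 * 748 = -748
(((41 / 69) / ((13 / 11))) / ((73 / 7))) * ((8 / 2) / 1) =12628 / 65481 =0.19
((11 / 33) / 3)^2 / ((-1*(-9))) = 1 / 729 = 0.00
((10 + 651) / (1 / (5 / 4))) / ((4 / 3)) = 9915 / 16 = 619.69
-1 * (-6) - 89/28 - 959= -26773/28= -956.18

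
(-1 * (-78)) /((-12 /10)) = -65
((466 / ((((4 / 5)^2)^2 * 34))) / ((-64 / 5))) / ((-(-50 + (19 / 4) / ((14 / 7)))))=-728125 / 13264896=-0.05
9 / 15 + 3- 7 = -17 / 5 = -3.40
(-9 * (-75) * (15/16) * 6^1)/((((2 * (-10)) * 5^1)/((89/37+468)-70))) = -18000225/1184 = -15202.89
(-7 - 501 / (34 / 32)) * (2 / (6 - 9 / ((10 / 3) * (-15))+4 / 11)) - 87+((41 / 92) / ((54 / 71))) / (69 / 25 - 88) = -151093246606993 / 647732673864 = -233.26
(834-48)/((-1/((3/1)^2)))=-7074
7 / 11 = 0.64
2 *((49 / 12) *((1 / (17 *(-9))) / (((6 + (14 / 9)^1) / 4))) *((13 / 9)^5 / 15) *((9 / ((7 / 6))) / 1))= -0.09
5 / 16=0.31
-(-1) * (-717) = -717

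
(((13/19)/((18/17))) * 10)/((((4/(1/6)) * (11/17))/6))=2.50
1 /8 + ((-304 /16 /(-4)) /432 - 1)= -1493 /1728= -0.86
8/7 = 1.14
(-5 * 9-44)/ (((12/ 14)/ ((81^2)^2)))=-8939369061/ 2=-4469684530.50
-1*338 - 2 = -340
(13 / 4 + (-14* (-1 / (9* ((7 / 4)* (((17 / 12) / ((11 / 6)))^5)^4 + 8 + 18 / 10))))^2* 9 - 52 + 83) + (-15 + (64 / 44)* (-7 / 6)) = 17.78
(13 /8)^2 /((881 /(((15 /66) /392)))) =845 /486255616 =0.00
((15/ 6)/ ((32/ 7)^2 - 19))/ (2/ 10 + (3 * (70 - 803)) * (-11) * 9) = 1225/ 202462116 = 0.00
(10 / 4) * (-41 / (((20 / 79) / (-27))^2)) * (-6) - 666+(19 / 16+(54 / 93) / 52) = 112751050423 / 16120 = 6994482.04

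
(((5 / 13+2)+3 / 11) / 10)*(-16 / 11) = -608 / 1573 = -0.39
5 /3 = 1.67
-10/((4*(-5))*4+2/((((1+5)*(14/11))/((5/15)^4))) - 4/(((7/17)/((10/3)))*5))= 34020/294181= 0.12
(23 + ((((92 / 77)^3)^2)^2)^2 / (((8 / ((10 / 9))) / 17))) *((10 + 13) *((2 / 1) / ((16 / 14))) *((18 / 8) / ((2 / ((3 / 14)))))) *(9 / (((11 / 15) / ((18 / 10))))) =41185.42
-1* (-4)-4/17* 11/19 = 1248/323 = 3.86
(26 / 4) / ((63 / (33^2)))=1573 / 14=112.36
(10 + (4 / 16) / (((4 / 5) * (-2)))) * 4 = 315 / 8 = 39.38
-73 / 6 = -12.17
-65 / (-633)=65 / 633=0.10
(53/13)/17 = 53/221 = 0.24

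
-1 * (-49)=49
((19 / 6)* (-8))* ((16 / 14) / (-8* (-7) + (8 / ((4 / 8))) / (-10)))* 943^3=-159326743330 / 357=-446293398.68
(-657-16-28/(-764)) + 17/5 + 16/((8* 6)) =-1917344/2865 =-669.23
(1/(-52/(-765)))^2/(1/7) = 4096575/2704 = 1515.01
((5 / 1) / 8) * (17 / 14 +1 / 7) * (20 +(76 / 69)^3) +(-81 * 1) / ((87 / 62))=-1510045379 / 38107044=-39.63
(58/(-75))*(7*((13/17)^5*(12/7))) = -86139976/35496425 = -2.43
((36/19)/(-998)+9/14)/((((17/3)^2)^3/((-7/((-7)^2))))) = -62021133/22427132585522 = -0.00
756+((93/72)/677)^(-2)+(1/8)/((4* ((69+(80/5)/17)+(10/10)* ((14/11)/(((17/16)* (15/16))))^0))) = 275467.24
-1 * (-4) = 4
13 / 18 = 0.72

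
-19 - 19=-38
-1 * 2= -2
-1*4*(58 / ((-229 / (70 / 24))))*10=20300 / 687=29.55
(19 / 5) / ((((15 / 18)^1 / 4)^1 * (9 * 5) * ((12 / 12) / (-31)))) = -4712 / 375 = -12.57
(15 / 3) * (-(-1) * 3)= 15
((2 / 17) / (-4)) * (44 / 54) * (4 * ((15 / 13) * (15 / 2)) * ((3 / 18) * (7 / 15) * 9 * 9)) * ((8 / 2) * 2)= -9240 / 221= -41.81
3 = 3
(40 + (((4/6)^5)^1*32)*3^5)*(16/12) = 4256/3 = 1418.67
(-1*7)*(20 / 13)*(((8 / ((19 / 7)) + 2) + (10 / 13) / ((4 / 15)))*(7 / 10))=-189581 / 3211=-59.04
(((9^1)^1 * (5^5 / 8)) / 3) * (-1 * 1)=-9375 / 8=-1171.88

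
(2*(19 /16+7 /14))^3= 19683 /512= 38.44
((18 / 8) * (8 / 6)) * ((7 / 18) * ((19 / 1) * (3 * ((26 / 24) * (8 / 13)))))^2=17689 / 27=655.15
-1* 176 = -176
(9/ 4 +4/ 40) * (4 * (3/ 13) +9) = 6063/ 260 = 23.32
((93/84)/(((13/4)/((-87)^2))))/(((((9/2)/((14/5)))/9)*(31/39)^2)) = 3542292/155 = 22853.50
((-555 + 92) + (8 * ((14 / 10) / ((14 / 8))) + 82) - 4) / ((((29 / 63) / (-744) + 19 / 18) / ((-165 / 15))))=976015656 / 247235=3947.72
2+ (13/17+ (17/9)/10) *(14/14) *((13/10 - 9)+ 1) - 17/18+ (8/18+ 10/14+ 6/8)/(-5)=-306053/53550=-5.72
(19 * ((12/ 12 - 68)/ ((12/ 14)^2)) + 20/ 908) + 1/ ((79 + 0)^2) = -88368800987/ 51001452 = -1732.67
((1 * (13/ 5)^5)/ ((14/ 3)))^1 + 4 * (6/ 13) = 27.31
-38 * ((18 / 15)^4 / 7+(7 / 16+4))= -6295859 / 35000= -179.88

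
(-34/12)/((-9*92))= 17/4968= 0.00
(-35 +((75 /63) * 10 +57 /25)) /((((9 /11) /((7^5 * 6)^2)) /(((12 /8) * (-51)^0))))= -9701652780512 /25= -388066111220.48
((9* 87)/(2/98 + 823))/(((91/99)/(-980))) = -1014.31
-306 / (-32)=153 / 16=9.56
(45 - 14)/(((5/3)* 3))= 6.20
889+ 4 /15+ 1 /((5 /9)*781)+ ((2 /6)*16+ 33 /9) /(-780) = 541717843 /609180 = 889.26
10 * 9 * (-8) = -720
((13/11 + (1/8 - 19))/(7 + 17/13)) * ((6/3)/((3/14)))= -15743/792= -19.88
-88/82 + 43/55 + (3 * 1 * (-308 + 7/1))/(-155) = 386886/69905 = 5.53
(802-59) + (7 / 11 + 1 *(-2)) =8158 / 11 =741.64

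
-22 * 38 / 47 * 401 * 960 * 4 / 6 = -214551040 / 47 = -4564915.74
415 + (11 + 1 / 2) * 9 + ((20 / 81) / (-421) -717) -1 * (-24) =-11901289 / 68202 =-174.50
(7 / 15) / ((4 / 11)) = 77 / 60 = 1.28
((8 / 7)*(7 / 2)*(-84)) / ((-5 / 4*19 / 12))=16128 / 95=169.77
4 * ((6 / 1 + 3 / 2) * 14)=420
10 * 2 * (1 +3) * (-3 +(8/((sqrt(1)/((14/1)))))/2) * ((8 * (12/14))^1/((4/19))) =966720/7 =138102.86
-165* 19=-3135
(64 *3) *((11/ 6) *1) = 352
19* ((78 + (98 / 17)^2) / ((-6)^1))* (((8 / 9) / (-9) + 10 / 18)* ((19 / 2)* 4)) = -6114.09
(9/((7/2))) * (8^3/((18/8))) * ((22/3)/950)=45056/9975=4.52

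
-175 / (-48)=175 / 48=3.65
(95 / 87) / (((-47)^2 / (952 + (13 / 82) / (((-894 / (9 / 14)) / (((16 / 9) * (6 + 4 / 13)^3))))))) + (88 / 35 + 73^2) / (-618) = -853782243492569 / 104675359460490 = -8.16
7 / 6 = 1.17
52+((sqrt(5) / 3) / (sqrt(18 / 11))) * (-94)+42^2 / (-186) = 1318 / 31 - 47 * sqrt(110) / 9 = -12.25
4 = 4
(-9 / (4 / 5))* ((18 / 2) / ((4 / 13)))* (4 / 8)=-5265 / 32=-164.53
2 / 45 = 0.04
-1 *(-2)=2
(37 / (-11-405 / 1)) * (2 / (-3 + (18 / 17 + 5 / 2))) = -629 / 1976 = -0.32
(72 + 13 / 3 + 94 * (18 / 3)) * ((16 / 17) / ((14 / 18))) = 5424 / 7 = 774.86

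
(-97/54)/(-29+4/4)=97/1512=0.06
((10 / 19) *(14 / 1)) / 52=35 / 247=0.14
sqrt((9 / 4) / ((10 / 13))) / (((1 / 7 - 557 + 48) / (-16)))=0.05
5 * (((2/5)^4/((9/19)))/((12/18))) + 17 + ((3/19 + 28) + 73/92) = 30386821/655500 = 46.36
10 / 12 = 5 / 6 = 0.83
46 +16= 62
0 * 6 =0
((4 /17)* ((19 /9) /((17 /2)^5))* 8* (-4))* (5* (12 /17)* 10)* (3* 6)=-93388800 /410338673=-0.23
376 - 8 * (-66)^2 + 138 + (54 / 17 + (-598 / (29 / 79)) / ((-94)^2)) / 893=-66780312978357 / 1945020082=-34334.00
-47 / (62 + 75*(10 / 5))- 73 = -73.22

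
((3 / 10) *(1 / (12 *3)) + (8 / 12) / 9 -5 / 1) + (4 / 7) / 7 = -255919 / 52920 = -4.84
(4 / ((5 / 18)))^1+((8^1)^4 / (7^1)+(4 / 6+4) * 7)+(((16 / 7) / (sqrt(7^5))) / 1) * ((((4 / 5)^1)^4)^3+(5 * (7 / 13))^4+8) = 633.28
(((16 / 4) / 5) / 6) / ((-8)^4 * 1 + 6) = 1 / 30765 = 0.00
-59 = -59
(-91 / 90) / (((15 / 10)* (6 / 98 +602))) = -4459 / 3982635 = -0.00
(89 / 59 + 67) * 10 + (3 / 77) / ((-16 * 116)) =685.08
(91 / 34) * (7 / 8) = 637 / 272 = 2.34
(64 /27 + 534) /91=1114 /189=5.89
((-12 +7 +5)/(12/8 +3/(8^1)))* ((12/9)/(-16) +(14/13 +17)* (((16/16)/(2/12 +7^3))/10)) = 0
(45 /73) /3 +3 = 234 /73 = 3.21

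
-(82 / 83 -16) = 1246 / 83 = 15.01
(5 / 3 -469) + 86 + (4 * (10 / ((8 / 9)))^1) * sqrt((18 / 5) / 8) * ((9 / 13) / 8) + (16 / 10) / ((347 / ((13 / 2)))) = -1984684 / 5205 + 243 * sqrt(5) / 208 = -378.69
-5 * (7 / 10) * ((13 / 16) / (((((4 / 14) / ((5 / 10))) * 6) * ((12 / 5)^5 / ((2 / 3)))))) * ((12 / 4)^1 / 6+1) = -1990625 / 191102976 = -0.01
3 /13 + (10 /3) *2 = 269 /39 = 6.90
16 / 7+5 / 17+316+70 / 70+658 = 116332 / 119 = 977.58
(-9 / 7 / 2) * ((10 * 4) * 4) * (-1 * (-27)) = -19440 / 7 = -2777.14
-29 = -29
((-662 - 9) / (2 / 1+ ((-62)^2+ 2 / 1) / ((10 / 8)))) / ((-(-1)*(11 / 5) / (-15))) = 22875 / 15394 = 1.49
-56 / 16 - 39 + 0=-85 / 2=-42.50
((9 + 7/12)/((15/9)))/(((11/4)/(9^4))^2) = 3960298332/121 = 32729738.28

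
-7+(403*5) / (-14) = -2113 / 14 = -150.93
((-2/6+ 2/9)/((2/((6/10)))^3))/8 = -3/8000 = -0.00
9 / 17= 0.53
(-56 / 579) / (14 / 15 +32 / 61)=-8540 / 128731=-0.07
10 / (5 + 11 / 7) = 35 / 23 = 1.52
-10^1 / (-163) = 10 / 163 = 0.06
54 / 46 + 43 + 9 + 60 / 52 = 16244 / 299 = 54.33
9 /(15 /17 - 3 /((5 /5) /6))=-51 /97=-0.53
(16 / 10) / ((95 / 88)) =1.48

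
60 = 60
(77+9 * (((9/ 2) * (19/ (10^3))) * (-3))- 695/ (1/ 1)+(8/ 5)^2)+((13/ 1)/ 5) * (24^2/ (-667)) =-827071699/ 1334000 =-619.99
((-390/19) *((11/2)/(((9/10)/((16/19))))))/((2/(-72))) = 1372800/361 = 3802.77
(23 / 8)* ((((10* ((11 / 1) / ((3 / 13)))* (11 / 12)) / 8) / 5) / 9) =36179 / 10368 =3.49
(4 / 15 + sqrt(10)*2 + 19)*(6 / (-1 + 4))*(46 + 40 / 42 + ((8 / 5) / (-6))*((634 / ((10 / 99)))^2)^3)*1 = -834519457111407268176908.40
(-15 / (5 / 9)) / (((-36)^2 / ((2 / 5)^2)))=-1 / 300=-0.00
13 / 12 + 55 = 56.08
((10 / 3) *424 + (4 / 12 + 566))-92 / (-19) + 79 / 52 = 5886587 / 2964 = 1986.03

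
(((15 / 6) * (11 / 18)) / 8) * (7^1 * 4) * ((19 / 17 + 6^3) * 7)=9947245 / 1224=8126.83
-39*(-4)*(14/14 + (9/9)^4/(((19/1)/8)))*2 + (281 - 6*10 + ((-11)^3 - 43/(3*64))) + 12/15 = -12148853/18240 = -666.06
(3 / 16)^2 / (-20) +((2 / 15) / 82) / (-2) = -1619 / 629760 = -0.00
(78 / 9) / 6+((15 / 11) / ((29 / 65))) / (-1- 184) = 151684 / 106227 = 1.43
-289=-289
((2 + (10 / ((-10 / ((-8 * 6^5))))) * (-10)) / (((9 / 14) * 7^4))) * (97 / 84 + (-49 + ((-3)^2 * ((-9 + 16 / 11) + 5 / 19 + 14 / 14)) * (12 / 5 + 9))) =994991677231 / 3565485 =279062.08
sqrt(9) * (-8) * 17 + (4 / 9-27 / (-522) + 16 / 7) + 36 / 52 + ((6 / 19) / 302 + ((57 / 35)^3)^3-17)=-523157893495108235037187 / 1534464349034449218750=-340.94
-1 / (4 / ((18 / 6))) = -3 / 4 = -0.75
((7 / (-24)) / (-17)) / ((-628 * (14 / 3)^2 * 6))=-1 / 4782848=-0.00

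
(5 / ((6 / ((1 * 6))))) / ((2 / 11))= 55 / 2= 27.50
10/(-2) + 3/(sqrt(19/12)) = -5 + 6*sqrt(57)/19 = -2.62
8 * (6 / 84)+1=11 / 7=1.57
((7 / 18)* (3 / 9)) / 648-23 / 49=-804473 / 1714608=-0.47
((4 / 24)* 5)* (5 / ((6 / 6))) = 25 / 6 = 4.17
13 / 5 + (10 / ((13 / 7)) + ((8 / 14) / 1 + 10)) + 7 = 11628 / 455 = 25.56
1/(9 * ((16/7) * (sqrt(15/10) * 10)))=7 * sqrt(6)/4320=0.00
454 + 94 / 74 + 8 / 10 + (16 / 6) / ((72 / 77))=2292316 / 4995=458.92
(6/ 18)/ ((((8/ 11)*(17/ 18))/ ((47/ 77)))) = 141/ 476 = 0.30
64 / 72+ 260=2348 / 9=260.89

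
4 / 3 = 1.33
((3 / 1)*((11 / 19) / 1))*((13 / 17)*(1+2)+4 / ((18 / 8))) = 6853 / 969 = 7.07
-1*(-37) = 37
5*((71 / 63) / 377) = 355 / 23751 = 0.01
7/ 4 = 1.75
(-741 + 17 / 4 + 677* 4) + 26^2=2647.25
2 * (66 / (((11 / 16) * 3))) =64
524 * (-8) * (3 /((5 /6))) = -75456 /5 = -15091.20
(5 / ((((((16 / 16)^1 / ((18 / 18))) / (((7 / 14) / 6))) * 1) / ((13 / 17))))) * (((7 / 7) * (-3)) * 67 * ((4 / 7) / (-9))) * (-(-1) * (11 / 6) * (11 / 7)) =526955 / 44982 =11.71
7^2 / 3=49 / 3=16.33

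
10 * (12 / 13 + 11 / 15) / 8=323 / 156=2.07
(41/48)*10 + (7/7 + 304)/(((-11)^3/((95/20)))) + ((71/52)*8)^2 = 684355181/5398536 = 126.77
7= 7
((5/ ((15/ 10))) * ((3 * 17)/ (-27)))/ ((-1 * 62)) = 85/ 837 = 0.10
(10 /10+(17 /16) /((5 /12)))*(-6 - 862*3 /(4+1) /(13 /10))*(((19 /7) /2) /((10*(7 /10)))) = -101175 /364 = -277.95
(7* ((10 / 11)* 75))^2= 27562500 / 121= 227789.26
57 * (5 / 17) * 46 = 13110 / 17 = 771.18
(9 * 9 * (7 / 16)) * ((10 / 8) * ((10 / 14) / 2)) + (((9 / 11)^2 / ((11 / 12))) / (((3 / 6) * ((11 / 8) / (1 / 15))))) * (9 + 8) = 159520509 / 9370240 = 17.02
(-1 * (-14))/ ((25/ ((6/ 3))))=28/ 25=1.12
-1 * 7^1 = -7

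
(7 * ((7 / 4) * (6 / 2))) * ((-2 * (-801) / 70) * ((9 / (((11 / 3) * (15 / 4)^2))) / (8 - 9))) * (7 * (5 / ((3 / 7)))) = -3296916 / 275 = -11988.79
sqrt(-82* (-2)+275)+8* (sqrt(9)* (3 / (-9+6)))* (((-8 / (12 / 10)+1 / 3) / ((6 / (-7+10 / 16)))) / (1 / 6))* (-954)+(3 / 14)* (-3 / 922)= sqrt(439)+11932490799 / 12908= 924446.95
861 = 861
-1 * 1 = -1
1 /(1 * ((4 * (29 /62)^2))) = 1.14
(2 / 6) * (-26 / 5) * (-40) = 208 / 3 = 69.33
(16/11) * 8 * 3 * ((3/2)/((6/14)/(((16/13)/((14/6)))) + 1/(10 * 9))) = 414720/6523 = 63.58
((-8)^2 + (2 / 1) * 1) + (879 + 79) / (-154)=4603 / 77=59.78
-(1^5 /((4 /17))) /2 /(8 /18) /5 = -153 /160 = -0.96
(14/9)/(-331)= -14/2979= -0.00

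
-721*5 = -3605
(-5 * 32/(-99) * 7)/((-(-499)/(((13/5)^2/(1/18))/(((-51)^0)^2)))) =75712/27445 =2.76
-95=-95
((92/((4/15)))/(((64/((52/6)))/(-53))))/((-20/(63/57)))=332787/2432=136.84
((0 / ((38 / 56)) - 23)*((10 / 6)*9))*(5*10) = -17250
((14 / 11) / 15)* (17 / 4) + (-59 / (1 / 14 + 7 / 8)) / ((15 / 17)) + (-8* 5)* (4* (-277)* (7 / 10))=541380371 / 17490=30953.71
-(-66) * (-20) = -1320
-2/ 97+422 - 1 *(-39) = 44715/ 97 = 460.98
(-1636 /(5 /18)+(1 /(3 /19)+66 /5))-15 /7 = -616582 /105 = -5872.21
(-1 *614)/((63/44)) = -27016/63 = -428.83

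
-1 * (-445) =445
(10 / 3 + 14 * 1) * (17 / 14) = 442 / 21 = 21.05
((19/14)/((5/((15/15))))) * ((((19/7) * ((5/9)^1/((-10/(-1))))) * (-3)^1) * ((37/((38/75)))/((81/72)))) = -7.97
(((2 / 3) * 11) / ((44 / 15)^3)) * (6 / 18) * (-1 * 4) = -375 / 968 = -0.39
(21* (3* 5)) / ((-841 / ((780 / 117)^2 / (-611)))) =14000 / 513851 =0.03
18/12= 3/2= 1.50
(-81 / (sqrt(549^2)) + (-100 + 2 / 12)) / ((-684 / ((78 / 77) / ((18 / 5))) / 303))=240233045 / 19276488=12.46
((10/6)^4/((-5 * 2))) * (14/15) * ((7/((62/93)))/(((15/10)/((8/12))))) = -2450/729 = -3.36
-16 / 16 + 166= 165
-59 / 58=-1.02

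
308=308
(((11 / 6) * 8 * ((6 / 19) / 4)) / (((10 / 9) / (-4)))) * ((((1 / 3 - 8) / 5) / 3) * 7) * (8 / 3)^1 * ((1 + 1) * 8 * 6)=1813504 / 475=3817.90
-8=-8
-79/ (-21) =79/ 21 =3.76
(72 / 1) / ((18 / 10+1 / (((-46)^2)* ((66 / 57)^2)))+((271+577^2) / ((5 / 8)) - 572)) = 368691840 / 2727038413661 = 0.00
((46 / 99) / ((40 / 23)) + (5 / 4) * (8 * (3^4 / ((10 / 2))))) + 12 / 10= 64733 / 396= 163.47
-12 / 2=-6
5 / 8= 0.62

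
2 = 2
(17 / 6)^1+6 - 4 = 4.83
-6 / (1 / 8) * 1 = -48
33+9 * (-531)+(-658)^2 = 428218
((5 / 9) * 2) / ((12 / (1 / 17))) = 5 / 918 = 0.01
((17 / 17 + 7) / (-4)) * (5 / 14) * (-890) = 4450 / 7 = 635.71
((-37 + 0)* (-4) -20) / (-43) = -128 / 43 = -2.98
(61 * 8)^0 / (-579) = -1 / 579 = -0.00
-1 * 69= -69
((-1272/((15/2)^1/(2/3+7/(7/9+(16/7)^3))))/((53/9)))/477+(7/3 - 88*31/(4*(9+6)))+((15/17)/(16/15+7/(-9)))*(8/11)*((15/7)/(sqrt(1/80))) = -449576609/10405225+324000*sqrt(5)/17017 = -0.63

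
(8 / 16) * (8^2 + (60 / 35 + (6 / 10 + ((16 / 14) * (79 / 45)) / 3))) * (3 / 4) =63299 / 2520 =25.12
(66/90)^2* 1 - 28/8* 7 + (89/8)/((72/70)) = -10517/800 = -13.15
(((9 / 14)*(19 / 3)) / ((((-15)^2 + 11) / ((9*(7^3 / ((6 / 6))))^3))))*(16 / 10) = 239544775953 / 295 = 812016189.67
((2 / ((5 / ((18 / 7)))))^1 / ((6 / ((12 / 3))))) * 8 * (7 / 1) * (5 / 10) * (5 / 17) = 96 / 17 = 5.65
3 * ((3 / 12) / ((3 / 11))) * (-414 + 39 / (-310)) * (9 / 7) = -12709521 / 8680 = -1464.23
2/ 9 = 0.22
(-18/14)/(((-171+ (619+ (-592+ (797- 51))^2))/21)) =-27/24164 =-0.00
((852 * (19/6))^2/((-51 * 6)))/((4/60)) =-18198010/51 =-356823.73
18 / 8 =9 / 4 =2.25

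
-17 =-17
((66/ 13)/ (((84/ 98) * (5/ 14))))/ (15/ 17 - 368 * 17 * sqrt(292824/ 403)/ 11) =-0.00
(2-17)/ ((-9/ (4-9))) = -25/ 3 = -8.33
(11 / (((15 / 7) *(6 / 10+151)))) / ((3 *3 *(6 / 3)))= 77 / 40932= 0.00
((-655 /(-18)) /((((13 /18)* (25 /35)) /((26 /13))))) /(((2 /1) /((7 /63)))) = 917 /117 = 7.84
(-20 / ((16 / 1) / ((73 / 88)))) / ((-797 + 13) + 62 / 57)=20805 / 15708352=0.00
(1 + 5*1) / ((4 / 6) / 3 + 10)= 27 / 46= 0.59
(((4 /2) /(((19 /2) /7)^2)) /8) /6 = 49 /2166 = 0.02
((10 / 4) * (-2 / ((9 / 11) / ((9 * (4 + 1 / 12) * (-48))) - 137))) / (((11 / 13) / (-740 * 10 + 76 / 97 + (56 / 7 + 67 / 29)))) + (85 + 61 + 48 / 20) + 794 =199317117476 / 319570865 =623.70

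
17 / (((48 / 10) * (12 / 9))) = 85 / 32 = 2.66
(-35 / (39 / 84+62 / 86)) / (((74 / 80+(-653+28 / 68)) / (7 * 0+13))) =28655200 / 48642149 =0.59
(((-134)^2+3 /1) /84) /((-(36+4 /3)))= -17959 /3136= -5.73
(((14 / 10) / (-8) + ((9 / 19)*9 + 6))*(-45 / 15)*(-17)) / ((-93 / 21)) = -2737119 / 23560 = -116.18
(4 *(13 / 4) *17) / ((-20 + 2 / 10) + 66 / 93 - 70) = -34255 / 13809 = -2.48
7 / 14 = 1 / 2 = 0.50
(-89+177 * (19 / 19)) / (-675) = -88 / 675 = -0.13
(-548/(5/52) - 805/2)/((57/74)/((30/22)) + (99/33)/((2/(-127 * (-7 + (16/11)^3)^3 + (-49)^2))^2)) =-12552230564542153066218549/156341153620480449991869906239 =-0.00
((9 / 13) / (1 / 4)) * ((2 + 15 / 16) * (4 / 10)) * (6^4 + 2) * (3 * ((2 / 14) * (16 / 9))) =1464144 / 455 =3217.90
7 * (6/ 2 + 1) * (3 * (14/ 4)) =294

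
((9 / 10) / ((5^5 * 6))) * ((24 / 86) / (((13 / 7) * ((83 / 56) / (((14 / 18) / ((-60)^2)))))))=343 / 326228906250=0.00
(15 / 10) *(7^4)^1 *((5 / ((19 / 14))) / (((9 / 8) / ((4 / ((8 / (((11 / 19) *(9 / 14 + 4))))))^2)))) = 876750875 / 41154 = 21304.15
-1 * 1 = -1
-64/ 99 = -0.65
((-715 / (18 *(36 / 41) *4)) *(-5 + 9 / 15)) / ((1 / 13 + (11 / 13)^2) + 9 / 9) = 10899317 / 392688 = 27.76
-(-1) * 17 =17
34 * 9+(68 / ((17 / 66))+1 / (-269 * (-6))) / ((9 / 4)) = 3074672 / 7263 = 423.33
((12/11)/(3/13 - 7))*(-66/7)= 117/77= 1.52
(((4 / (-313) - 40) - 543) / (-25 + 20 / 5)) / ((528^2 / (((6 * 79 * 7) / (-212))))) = -14416157 / 9249495552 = -0.00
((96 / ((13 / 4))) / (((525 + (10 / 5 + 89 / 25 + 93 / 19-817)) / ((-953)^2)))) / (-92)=6902388400 / 6664411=1035.71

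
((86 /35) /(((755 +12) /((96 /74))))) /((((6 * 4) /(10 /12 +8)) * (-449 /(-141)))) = 0.00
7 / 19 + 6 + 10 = 311 / 19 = 16.37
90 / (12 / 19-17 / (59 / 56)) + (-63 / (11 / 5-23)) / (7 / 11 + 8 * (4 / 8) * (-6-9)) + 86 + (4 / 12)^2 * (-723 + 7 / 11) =-62991257 / 531139752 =-0.12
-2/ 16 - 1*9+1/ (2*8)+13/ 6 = -331/ 48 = -6.90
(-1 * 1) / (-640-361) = 1 / 1001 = 0.00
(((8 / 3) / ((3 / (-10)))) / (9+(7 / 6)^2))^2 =102400 / 139129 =0.74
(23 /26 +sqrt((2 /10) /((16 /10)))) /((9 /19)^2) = 361*sqrt(2) /324 +8303 /2106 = 5.52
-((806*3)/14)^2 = -1461681/49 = -29830.22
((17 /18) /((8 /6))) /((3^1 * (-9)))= -17 /648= -0.03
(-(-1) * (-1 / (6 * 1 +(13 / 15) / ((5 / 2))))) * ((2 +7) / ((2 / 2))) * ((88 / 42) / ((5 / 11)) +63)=-319455 / 3332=-95.87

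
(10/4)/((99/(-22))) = -5/9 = -0.56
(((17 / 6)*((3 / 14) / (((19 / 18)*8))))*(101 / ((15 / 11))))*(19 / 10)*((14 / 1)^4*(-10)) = -19434723 / 5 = -3886944.60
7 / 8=0.88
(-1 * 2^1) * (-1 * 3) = 6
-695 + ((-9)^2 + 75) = -539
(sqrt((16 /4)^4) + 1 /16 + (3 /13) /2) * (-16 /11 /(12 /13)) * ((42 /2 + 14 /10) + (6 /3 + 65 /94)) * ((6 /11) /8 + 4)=-2602.18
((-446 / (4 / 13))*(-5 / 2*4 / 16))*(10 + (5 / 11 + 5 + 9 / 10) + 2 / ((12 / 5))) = 2055391 / 132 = 15571.14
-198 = -198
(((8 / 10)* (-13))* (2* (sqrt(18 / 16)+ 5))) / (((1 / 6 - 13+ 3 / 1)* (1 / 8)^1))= 3744* sqrt(2) / 295+ 4992 / 59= 102.56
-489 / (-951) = 163 / 317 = 0.51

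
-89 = -89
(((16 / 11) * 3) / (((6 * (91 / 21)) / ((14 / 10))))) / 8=21 / 715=0.03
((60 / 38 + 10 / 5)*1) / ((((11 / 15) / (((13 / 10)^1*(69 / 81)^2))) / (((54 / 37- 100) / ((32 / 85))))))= -18115634095 / 15032952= -1205.06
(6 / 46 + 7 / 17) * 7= 1484 / 391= 3.80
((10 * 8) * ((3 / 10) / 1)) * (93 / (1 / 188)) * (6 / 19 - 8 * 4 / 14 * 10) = -1258008768 / 133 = -9458712.54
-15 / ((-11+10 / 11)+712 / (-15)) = 2475 / 9497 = 0.26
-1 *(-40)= 40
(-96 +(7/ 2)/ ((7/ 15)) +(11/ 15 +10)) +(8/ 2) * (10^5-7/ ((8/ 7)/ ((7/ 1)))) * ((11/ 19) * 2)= 263842483/ 570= 462881.55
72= 72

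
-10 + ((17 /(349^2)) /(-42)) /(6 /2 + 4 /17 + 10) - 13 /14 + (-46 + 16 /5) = -30921315512 /575509725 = -53.73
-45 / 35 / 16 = -9 / 112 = -0.08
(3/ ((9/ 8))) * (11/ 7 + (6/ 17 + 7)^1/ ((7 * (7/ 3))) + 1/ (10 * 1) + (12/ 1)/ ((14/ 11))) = 128284/ 4165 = 30.80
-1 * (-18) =18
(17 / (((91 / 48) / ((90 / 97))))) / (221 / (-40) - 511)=-979200 / 60791549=-0.02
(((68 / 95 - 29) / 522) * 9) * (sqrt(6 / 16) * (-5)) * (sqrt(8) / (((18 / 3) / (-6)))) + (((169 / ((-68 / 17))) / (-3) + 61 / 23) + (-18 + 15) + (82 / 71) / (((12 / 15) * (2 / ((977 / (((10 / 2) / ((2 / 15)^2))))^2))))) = 37112392927 / 1653412500 - 2687 * sqrt(3) / 1102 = 18.22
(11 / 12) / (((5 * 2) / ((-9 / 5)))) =-33 / 200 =-0.16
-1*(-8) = 8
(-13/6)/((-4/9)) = 39/8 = 4.88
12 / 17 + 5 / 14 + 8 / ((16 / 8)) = 1205 / 238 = 5.06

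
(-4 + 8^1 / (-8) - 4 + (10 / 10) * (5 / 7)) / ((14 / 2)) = -58 / 49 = -1.18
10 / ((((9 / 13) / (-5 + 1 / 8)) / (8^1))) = -1690 / 3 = -563.33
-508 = -508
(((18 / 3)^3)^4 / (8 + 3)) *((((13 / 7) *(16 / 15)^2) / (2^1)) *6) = 2414777204736 / 1925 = 1254429716.75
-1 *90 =-90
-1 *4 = -4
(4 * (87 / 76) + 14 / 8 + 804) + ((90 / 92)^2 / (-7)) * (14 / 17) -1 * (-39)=580412207 / 683468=849.22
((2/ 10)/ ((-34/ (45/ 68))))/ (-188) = 0.00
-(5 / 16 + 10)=-165 / 16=-10.31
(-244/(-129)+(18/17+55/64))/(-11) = -534695/1543872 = -0.35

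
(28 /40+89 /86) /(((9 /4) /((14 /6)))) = 10444 /5805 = 1.80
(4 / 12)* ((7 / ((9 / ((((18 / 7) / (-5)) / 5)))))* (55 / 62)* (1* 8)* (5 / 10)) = -44 / 465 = -0.09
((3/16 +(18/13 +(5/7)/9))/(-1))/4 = -21641/52416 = -0.41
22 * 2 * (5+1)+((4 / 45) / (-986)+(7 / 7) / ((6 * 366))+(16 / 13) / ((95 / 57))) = 1241992555 / 4691388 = 264.74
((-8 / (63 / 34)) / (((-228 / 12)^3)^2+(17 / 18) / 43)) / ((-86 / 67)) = 18224 / 254894583377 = 0.00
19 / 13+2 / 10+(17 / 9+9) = 7342 / 585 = 12.55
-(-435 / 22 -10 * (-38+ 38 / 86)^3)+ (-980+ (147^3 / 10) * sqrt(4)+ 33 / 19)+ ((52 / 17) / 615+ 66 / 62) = 225220739494811849 / 2154256317246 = 104546.86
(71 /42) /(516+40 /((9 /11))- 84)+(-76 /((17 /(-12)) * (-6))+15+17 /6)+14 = 70752023 /3090192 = 22.90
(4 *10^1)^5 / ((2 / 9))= 460800000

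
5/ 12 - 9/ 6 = -13/ 12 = -1.08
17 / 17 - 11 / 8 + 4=29 / 8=3.62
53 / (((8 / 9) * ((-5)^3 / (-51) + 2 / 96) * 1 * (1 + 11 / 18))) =875772 / 58493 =14.97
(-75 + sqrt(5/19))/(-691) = 75/691 - sqrt(95)/13129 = 0.11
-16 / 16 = -1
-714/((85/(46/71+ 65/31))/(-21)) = 5328162/11005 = 484.16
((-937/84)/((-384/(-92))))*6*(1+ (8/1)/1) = -64653/448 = -144.31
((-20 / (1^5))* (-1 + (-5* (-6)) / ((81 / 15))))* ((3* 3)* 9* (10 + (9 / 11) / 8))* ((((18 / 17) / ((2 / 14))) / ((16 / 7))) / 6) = -241110135 / 5984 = -40292.47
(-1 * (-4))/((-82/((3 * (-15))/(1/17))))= 1530/41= 37.32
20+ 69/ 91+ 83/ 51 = 103892/ 4641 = 22.39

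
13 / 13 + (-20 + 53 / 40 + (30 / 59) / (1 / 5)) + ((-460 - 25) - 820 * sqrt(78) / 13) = -820 * sqrt(78) / 13 - 1180313 / 2360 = -1057.21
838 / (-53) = -838 / 53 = -15.81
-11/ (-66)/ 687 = 0.00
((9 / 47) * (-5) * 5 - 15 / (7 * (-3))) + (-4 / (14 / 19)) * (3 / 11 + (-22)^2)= -9528762 / 3619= -2632.98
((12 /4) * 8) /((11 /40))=960 /11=87.27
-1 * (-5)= 5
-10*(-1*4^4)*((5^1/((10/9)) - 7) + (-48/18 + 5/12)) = -12160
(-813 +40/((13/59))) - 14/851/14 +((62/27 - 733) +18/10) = -2031714046/1493505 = -1360.37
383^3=56181887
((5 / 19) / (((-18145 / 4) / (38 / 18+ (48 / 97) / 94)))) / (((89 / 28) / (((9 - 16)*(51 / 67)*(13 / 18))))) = 7522862984 / 50610279396609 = 0.00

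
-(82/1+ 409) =-491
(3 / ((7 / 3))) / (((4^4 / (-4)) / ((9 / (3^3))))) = -3 / 448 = -0.01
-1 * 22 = -22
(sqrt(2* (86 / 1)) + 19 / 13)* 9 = 171 / 13 + 18* sqrt(43) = 131.19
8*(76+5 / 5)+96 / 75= 15432 / 25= 617.28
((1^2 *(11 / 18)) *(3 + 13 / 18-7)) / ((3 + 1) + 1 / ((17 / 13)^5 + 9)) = -1545104803 / 3145597578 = -0.49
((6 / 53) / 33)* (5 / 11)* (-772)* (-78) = 602160 / 6413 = 93.90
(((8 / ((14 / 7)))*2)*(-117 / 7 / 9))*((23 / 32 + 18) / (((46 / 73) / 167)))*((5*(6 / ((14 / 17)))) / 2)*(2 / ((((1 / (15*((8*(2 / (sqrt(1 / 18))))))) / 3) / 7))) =-6536021175450*sqrt(2) / 161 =-57411986275.03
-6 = -6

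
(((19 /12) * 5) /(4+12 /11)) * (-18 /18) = -1045 /672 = -1.56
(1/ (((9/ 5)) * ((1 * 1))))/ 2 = 5/ 18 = 0.28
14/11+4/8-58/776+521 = 2230875/4268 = 522.70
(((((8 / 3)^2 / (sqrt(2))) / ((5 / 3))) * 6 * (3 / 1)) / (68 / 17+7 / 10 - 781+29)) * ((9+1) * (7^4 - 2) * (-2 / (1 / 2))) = 12282880 * sqrt(2) / 2491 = 6973.35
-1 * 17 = -17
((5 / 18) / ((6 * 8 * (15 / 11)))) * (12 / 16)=11 / 3456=0.00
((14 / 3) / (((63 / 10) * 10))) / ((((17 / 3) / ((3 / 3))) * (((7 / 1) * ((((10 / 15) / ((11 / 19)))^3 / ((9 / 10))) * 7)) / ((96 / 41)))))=431244 / 1171277135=0.00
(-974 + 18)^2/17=913936/17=53760.94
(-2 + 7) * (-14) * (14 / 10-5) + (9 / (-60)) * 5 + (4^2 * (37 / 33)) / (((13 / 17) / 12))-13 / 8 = 607619 / 1144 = 531.14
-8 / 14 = -4 / 7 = -0.57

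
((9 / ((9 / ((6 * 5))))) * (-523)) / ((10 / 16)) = -25104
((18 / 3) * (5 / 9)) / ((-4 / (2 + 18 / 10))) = -19 / 6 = -3.17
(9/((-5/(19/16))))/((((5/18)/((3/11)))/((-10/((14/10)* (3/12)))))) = 4617/77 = 59.96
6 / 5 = 1.20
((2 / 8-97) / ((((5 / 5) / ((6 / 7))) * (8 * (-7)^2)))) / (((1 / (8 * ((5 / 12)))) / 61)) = -118035 / 2744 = -43.02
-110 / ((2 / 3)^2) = -495 / 2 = -247.50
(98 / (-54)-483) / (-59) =13090 / 1593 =8.22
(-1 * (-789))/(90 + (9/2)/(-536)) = 281936/32157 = 8.77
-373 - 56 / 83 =-373.67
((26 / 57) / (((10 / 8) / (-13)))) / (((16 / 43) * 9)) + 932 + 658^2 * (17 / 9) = 818751.47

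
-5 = -5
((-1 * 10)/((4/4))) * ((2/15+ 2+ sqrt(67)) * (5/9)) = -50 * sqrt(67)/9- 320/27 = -57.33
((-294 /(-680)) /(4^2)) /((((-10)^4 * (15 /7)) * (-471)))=-343 /128112000000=-0.00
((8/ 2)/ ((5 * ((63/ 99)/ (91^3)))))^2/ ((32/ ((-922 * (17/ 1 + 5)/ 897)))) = -1094001451268726/ 1725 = -634203739865.93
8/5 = 1.60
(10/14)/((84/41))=205/588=0.35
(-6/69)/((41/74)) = -148/943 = -0.16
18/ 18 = 1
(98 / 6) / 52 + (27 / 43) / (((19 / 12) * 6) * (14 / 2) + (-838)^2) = 12179197 / 38774476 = 0.31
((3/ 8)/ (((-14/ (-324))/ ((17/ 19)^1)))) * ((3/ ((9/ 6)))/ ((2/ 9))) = 37179/ 532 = 69.89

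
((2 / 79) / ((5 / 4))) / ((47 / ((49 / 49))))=8 / 18565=0.00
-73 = -73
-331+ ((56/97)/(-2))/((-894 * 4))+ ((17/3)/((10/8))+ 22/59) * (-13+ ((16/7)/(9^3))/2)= -51535239653647/130543976430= -394.77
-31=-31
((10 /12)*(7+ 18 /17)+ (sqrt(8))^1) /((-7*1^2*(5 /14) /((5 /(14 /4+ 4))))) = -274 /153 - 8*sqrt(2) /15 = -2.55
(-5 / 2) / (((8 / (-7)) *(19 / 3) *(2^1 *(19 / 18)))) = 945 / 5776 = 0.16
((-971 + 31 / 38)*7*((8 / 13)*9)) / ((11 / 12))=-111485808 / 2717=-41032.69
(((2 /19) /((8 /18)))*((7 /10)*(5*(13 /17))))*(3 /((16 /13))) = 1.55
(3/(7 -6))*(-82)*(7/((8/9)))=-7749/4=-1937.25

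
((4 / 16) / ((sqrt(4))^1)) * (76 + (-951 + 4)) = -871 / 8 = -108.88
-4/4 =-1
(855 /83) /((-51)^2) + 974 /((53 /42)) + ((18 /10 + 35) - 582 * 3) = -5958297651 /6356555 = -937.35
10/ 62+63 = 1958/ 31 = 63.16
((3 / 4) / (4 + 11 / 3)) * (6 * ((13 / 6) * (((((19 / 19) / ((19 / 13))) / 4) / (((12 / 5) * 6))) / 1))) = 845 / 55936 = 0.02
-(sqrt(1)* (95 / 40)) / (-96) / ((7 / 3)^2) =0.00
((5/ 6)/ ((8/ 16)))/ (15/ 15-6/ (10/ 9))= -0.38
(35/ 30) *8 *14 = 392/ 3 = 130.67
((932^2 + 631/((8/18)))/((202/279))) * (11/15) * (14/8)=4984306635/3232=1542174.08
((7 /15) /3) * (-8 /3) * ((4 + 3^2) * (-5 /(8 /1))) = 91 /27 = 3.37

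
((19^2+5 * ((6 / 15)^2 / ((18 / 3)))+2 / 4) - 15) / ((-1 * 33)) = -10.50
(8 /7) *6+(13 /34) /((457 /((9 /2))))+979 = 214456295 /217532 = 985.86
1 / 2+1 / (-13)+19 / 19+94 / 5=2629 / 130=20.22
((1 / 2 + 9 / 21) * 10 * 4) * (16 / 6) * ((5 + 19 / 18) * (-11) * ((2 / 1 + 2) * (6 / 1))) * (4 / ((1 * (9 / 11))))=-438929920 / 567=-774126.84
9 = 9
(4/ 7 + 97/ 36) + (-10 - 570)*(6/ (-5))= 699.27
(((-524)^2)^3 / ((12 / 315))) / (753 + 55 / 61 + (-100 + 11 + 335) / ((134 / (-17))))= 751905689946872.96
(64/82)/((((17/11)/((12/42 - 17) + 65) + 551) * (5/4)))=475904/419991085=0.00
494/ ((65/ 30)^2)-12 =1212/ 13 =93.23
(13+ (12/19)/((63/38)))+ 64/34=5449/357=15.26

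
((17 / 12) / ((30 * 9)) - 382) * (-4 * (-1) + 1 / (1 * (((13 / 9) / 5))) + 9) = -132429941 / 21060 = -6288.22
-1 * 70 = -70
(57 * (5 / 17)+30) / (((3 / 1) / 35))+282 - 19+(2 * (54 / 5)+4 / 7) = 494302 / 595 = 830.76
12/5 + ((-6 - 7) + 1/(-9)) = -482/45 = -10.71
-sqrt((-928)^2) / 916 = -232 / 229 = -1.01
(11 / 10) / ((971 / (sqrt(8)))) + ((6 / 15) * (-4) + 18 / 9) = 11 * sqrt(2) / 4855 + 2 / 5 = 0.40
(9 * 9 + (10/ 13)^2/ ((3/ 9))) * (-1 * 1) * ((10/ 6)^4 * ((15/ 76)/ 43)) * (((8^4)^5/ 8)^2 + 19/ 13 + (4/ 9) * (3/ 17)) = -10560752635949775339939735530283318526878125/ 173448756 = -60886874483837608728307830000000000.00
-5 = -5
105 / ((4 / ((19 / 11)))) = 1995 / 44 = 45.34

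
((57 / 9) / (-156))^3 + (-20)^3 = -820025862859 / 102503232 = -8000.00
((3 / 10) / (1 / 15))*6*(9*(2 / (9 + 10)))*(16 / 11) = 7776 / 209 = 37.21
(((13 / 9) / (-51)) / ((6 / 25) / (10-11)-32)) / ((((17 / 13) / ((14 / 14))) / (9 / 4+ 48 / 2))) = 11375 / 645048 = 0.02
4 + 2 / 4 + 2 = 13 / 2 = 6.50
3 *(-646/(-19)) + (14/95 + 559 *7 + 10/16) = 3051987/760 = 4015.77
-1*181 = -181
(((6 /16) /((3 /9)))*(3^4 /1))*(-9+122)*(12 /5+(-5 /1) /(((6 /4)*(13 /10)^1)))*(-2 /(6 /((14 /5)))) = 512568 /325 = 1577.13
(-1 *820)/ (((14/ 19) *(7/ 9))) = -70110/ 49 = -1430.82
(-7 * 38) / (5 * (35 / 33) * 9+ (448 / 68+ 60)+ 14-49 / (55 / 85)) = -2261 / 447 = -5.06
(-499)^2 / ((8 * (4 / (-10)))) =-1245005 / 16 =-77812.81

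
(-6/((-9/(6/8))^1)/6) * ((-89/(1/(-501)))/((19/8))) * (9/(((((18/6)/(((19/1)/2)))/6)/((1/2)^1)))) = 133767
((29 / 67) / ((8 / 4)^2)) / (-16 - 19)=-0.00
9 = 9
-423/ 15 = -141/ 5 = -28.20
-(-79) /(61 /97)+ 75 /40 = 62219 /488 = 127.50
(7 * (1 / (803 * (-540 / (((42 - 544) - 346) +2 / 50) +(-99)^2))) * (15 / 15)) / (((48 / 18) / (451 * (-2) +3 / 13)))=-248515877 / 826311070728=-0.00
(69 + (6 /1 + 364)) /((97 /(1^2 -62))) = -26779 /97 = -276.07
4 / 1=4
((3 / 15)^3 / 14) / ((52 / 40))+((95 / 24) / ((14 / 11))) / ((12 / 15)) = 1698317 / 436800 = 3.89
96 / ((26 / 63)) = 232.62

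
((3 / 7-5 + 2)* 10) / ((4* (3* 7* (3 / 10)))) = -50 / 49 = -1.02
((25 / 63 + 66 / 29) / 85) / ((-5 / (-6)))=9766 / 258825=0.04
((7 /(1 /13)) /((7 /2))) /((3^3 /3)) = 26 /9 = 2.89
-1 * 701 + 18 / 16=-5599 / 8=-699.88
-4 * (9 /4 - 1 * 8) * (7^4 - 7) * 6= 330372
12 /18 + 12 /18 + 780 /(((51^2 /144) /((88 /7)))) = 3302812 /6069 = 544.21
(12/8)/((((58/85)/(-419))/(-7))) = 747915/116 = 6447.54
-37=-37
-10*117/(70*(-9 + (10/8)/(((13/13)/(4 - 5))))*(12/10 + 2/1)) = 585/1148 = 0.51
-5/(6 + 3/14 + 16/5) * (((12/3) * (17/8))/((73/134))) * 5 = -1993250/48107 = -41.43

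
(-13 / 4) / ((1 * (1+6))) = -13 / 28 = -0.46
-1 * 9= -9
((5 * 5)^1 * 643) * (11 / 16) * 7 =1237775 / 16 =77360.94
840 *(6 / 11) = 5040 / 11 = 458.18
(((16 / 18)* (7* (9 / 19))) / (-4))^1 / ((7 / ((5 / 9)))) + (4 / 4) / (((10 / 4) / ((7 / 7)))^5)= -25778 / 534375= -0.05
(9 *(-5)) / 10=-9 / 2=-4.50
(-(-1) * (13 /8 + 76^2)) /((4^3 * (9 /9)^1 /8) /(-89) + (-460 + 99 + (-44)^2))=4113669 /1121336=3.67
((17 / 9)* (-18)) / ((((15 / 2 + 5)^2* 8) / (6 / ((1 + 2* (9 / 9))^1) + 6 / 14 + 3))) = -646 / 4375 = -0.15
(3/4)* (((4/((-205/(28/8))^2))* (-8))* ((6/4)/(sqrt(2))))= -441* sqrt(2)/84050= -0.01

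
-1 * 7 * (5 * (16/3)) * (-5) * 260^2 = 189280000/3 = 63093333.33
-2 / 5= -0.40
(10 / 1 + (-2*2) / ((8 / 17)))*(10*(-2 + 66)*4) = 3840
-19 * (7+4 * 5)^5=-272629233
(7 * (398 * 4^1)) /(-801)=-11144 /801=-13.91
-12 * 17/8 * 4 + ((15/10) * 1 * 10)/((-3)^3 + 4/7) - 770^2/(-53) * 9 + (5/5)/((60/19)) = 11834111159/117660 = 100578.88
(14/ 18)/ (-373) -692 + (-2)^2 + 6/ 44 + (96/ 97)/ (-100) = -123195737371/ 179095950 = -687.88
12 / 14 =6 / 7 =0.86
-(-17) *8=136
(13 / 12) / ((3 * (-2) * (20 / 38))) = -247 / 720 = -0.34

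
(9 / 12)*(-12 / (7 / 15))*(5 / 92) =-675 / 644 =-1.05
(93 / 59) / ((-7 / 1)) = -0.23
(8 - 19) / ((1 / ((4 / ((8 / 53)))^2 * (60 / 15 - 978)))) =15047813 / 2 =7523906.50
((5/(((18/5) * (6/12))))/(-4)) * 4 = -25/9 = -2.78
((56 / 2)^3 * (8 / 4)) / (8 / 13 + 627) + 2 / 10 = 2861919 / 40795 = 70.15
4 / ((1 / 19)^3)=27436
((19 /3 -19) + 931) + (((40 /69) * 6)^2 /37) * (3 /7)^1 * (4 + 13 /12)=377758105 /411033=919.05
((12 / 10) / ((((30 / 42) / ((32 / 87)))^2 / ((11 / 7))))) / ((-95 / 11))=-1734656 / 29960625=-0.06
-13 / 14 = -0.93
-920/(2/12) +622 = -4898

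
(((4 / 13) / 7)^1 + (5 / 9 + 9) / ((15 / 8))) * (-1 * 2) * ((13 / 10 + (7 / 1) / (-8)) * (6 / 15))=-536758 / 307125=-1.75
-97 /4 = -24.25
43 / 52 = 0.83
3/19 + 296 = 5627/19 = 296.16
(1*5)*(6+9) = 75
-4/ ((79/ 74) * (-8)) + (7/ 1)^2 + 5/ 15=11803/ 237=49.80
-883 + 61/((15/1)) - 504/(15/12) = -19232/15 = -1282.13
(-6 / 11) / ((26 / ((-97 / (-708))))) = -97 / 33748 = -0.00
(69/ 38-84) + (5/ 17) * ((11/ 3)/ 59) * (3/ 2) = -1565662/ 19057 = -82.16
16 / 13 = 1.23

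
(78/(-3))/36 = -13/18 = -0.72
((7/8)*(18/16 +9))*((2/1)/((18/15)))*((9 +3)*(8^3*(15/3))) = 453600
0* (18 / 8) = 0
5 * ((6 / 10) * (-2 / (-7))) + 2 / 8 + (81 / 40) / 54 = 641 / 560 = 1.14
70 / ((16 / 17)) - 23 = 411 / 8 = 51.38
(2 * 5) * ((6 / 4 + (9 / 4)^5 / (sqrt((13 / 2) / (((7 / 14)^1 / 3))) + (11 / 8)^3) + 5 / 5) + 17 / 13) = -184971402 / 21975343 + 30233088 * sqrt(39) / 1690411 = 103.27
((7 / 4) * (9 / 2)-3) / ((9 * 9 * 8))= 0.01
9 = 9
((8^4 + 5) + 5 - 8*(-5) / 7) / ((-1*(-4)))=14391 / 14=1027.93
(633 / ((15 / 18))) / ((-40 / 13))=-24687 / 100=-246.87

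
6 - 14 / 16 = 41 / 8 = 5.12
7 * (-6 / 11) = -42 / 11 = -3.82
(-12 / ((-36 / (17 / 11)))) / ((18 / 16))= 136 / 297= 0.46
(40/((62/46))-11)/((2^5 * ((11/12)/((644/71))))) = 279657/48422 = 5.78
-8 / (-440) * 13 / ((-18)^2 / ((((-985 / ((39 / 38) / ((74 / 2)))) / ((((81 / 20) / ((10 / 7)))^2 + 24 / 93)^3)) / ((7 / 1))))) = -132025132192000000000000 / 20363700378556501088891769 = -0.01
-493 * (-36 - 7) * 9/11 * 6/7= 1144746/77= 14866.83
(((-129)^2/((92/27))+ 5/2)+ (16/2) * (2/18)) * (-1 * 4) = -4046569/207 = -19548.64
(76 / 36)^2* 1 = 361 / 81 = 4.46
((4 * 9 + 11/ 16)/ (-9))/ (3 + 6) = -587/ 1296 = -0.45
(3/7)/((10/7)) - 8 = -77/10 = -7.70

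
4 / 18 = 2 / 9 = 0.22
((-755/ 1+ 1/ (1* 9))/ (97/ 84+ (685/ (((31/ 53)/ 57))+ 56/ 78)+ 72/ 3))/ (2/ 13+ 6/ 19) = -0.02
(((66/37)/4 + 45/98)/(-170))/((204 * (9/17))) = -547/11095560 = -0.00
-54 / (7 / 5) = -38.57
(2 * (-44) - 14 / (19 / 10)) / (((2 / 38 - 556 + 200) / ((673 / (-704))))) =-304869 / 1190288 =-0.26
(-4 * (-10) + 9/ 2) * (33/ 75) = 19.58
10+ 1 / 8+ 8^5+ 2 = 262241 / 8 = 32780.12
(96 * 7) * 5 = 3360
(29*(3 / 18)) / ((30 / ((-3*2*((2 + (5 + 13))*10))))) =-580 / 3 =-193.33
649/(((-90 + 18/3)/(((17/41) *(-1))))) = 11033/3444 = 3.20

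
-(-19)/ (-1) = -19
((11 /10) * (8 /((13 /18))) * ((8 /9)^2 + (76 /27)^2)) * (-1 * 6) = -1117952 /1755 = -637.01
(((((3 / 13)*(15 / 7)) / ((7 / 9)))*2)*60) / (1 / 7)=48600 / 91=534.07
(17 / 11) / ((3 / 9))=51 / 11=4.64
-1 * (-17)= 17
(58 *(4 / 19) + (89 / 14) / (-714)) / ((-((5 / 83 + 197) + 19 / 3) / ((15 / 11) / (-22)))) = 52457079 / 14107428104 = 0.00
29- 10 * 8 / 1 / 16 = 24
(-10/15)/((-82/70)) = 70/123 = 0.57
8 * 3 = 24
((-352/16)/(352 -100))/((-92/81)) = 99/1288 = 0.08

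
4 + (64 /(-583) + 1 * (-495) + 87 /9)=-842044 /1749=-481.44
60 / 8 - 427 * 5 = -4255 / 2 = -2127.50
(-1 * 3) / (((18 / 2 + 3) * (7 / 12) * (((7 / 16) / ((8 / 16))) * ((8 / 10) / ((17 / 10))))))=-51 / 49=-1.04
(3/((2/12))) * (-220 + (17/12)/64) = -506829/128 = -3959.60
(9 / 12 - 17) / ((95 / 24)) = -78 / 19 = -4.11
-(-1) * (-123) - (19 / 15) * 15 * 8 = -275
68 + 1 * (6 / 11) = 754 / 11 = 68.55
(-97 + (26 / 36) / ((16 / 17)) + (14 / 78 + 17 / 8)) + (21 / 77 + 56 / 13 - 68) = -157.35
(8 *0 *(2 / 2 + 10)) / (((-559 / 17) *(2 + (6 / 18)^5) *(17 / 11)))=0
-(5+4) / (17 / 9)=-81 / 17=-4.76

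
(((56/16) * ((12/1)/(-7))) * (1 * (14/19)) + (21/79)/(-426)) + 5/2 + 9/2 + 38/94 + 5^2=280320351/10017674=27.98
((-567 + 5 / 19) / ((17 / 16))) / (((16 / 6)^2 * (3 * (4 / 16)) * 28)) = -8076 / 2261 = -3.57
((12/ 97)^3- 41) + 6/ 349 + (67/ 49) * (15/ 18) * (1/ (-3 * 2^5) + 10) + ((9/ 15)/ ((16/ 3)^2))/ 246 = -29.60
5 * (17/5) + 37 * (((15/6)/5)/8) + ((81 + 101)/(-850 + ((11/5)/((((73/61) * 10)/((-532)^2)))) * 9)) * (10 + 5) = 131834494431/6824317744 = 19.32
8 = 8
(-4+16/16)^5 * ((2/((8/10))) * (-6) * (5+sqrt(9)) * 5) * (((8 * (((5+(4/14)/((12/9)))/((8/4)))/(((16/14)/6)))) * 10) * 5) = 798255000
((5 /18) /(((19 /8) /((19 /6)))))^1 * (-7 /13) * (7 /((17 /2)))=-980 /5967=-0.16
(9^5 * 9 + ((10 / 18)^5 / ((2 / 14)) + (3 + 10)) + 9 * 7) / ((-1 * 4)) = -7846392302 / 59049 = -132879.34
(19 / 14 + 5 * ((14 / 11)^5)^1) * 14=40707649 / 161051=252.76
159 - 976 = -817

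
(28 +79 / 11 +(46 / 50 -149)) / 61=-31047 / 16775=-1.85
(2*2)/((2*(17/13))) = 26/17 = 1.53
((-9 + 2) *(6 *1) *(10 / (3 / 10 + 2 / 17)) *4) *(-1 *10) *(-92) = -262752000 / 71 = -3700732.39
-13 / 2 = -6.50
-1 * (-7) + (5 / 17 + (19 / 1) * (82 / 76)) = 945 / 34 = 27.79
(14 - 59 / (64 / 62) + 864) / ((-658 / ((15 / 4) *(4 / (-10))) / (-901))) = -70999701 / 42112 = -1685.97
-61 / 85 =-0.72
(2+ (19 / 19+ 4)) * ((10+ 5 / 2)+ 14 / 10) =973 / 10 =97.30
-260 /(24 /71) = -4615 /6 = -769.17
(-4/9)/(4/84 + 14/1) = -28/885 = -0.03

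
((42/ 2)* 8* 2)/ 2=168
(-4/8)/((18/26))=-13/18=-0.72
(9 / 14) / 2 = 9 / 28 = 0.32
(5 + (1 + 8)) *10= 140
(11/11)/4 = 1/4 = 0.25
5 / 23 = 0.22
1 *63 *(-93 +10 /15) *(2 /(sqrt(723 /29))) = -3878 *sqrt(20967) /241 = -2330.02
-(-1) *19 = 19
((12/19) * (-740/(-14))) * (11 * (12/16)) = 275.41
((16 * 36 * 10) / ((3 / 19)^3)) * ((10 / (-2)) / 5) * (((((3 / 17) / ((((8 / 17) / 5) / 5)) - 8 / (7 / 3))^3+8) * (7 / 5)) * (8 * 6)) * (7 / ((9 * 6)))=-525824177870 / 189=-2782138507.25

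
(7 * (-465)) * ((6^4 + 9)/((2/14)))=-29734425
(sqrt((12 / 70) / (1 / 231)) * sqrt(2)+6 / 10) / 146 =3 / 730+3 * sqrt(55) / 365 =0.07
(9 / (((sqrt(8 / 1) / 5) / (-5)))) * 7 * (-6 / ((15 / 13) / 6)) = 12285 * sqrt(2) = 17373.61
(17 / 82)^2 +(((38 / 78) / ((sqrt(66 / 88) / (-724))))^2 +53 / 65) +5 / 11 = 279922724975557 / 1687488660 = 165881.25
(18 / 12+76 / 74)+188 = 14099 / 74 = 190.53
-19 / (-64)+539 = 34515 / 64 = 539.30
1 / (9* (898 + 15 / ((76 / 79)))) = 76 / 624897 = 0.00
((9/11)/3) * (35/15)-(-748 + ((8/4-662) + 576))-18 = 8961/11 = 814.64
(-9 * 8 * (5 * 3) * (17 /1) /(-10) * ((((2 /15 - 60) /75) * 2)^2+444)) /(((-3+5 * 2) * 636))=1372538996 /7453125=184.16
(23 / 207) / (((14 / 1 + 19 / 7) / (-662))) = -4634 / 1053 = -4.40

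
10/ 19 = 0.53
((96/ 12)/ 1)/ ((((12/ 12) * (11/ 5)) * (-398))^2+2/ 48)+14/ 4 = 3220046287/ 920010482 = 3.50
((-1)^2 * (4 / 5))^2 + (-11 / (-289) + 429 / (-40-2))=-964589 / 101150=-9.54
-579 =-579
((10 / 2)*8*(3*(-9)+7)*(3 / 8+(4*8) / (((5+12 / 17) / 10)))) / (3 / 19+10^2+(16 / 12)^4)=-6742512900 / 15423679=-437.15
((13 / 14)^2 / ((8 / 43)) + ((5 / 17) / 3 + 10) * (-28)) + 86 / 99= -731625703 / 2638944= -277.24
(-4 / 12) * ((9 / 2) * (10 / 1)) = -15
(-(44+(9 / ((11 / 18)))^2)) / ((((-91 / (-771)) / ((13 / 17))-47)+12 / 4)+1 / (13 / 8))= 316406064 / 52428937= 6.03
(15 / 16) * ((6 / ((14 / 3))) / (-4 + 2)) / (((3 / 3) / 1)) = -135 / 224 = -0.60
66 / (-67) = -66 / 67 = -0.99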